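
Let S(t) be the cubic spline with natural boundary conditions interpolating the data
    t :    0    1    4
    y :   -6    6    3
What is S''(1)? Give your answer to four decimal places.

-9.7500

Write σ_i for S''(x_i). With h_i = 1, 3 and divided differences Δ_i = 12, -1, the continuity of S' gives the tridiagonal system
  1·σ_0 + 8·σ_1 + 3·σ_2 = 6(Δ_1 - Δ_0) = -78
Natural end conditions: σ_0 = σ_2 = 0.
Hence σ_0 = 0, σ_1 = -39/4, σ_2 = 0.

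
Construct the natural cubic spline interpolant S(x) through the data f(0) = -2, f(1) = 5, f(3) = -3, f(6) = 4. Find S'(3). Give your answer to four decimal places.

-4.0952

With M_i denoting the second derivative at x_i, h_i = 1, 2, 3, and Δ_i = (y_(i+1) − y_i)/h_i = 7, -4, 7/3:
  1·M_0 + 6·M_1 + 2·M_2 = 6(Δ_1 - Δ_0) = -66
  2·M_1 + 10·M_2 + 3·M_3 = 6(Δ_2 - Δ_1) = 38
Natural end conditions: M_0 = M_3 = 0.
Hence M_0 = 0, M_1 = -92/7, M_2 = 45/7, M_3 = 0.
On [3, 6], S'(x) = b_2 + 2c_2·(x - 3) + 3d_2·(x - 3)² with b_2 = Δ_2 - h_2(2M_2 + M_3)/6 = -86/21, c_2 = M_2/2 = 45/14, d_2 = (M_3 - M_2)/(6h_2) = -5/14. So S'(3) = -86/21.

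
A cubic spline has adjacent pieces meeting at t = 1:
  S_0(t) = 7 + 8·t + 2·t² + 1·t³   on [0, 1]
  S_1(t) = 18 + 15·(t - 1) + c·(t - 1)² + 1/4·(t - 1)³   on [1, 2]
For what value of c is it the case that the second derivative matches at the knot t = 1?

S_0''(t) = 4 + 6·t, so S_0''(1) = 10. On the right, S_1''(1) = 2c, so c = 5.

5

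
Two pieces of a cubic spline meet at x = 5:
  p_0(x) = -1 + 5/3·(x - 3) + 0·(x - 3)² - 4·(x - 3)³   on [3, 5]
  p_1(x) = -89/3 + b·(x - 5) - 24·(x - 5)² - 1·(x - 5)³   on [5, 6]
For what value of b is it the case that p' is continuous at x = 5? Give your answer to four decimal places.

p_0'(x) = 5/3 + 0·(x - 3) - 12·(x - 3)², so p_0'(5) = -139/3. On the right, p_1'(5) = b, so b = -139/3.

-46.3333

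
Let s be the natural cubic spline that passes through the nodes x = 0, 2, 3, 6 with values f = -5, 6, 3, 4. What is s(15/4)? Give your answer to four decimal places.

1.4593

Write σ_i for s''(x_i). With h_i = 2, 1, 3 and divided differences Δ_i = 11/2, -3, 1/3, the continuity of s' gives the tridiagonal system
  2·σ_0 + 6·σ_1 + 1·σ_2 = 6(Δ_1 - Δ_0) = -51
  1·σ_1 + 8·σ_2 + 3·σ_3 = 6(Δ_2 - Δ_1) = 20
Natural end conditions: σ_0 = σ_3 = 0.
Hence σ_0 = 0, σ_1 = -428/47, σ_2 = 171/47, σ_3 = 0.
On [3, 6], s(x) = 3 - 466/141·(x - 3) + 171/94·(x - 3)² - 19/94·(x - 3)³.
With (x - 3) = 3/4: s(15/4) = 8779/6016.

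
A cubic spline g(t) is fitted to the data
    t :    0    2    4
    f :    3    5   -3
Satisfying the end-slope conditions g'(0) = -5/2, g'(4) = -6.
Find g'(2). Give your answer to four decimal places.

Let m_i = g''(x_i). Step sizes h_i = 2, 2; slopes of the chords Δ_i = (y_(i+1) - y_i)/h_i = 1, -4.
  2·m_0 + 8·m_1 + 2·m_2 = 6(Δ_1 - Δ_0) = -30
Clamped end conditions give two more equations: 2h_0·m_0 + h_0·m_1 = 6(Δ_0 - g'(0)) = 21 and h_1·m_1 + 2h_1·m_2 = 6(g'(4) - Δ_1) = -12.
Hence m_0 = 65/8, m_1 = -23/4, m_2 = -1/8.
On [2, 4], g'(t) = b_1 + 2c_1·(t - 2) + 3d_1·(t - 2)² with b_1 = Δ_1 - h_1(2m_1 + m_2)/6 = -1/8, c_1 = m_1/2 = -23/8, d_1 = (m_2 - m_1)/(6h_1) = 15/32. So g'(2) = -1/8.

-0.1250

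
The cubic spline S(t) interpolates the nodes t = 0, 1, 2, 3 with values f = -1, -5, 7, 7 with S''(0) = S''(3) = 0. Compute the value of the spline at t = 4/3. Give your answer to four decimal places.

Put M_i = S'' at the i-th knot. Here h = (1, 1, 1) and Δ = (-4, 12, 0), so the interior equations h_(i-1)·M_(i-1) + 2(h_(i-1)+h_i)·M_i + h_i·M_(i+1) = 6(Δ_i − Δ_(i-1)) read
  1·M_0 + 4·M_1 + 1·M_2 = 6(Δ_1 - Δ_0) = 96
  1·M_1 + 4·M_2 + 1·M_3 = 6(Δ_2 - Δ_1) = -72
Natural end conditions: M_0 = M_3 = 0.
Forward elimination and back-substitution give M_0 = 0, M_1 = 152/5, M_2 = -128/5, M_3 = 0.
On [1, 2], S(t) = -5 + 92/15·(t - 1) + 76/5·(t - 1)² - 28/3·(t - 1)³.
With (t - 1) = 1/3: S(4/3) = -653/405.

-1.6123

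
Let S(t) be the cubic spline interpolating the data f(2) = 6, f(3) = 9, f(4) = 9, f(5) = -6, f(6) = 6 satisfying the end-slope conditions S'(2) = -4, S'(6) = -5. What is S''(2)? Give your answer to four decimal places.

20.7500

Write m_i for S''(x_i). With h_i = 1, 1, 1, 1 and divided differences Δ_i = 3, 0, -15, 12, the continuity of S' gives the tridiagonal system
  1·m_0 + 4·m_1 + 1·m_2 = 6(Δ_1 - Δ_0) = -18
  1·m_1 + 4·m_2 + 1·m_3 = 6(Δ_2 - Δ_1) = -90
  1·m_2 + 4·m_3 + 1·m_4 = 6(Δ_3 - Δ_2) = 162
Clamped end conditions give two more equations: 2h_0·m_0 + h_0·m_1 = 6(Δ_0 - S'(2)) = 42 and h_3·m_3 + 2h_3·m_4 = 6(S'(6) - Δ_3) = -102.
Solving: m_0 = 83/4, m_1 = 1/2, m_2 = -163/4, m_3 = 145/2, m_4 = -349/4.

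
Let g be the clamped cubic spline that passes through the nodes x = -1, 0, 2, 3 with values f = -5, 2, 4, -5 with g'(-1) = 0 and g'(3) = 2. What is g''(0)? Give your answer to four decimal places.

With σ_i denoting the second derivative at x_i, h_i = 1, 2, 1, and Δ_i = (y_(i+1) − y_i)/h_i = 7, 1, -9:
  1·σ_0 + 6·σ_1 + 2·σ_2 = 6(Δ_1 - Δ_0) = -36
  2·σ_1 + 6·σ_2 + 1·σ_3 = 6(Δ_2 - Δ_1) = -60
Clamped end conditions give two more equations: 2h_0·σ_0 + h_0·σ_1 = 6(Δ_0 - g'(-1)) = 42 and h_2·σ_2 + 2h_2·σ_3 = 6(g'(3) - Δ_2) = 66.
Solving the tridiagonal system: σ_0 = 164/7, σ_1 = -34/7, σ_2 = -106/7, σ_3 = 284/7.

-4.8571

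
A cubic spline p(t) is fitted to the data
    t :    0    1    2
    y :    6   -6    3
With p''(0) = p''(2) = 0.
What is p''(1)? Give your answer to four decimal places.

Put σ_i = p'' at the i-th knot. Here h = (1, 1) and Δ = (-12, 9), so the interior equations h_(i-1)·σ_(i-1) + 2(h_(i-1)+h_i)·σ_i + h_i·σ_(i+1) = 6(Δ_i − Δ_(i-1)) read
  1·σ_0 + 4·σ_1 + 1·σ_2 = 6(Δ_1 - Δ_0) = 126
Natural end conditions: σ_0 = σ_2 = 0.
Hence σ_0 = 0, σ_1 = 63/2, σ_2 = 0.

31.5000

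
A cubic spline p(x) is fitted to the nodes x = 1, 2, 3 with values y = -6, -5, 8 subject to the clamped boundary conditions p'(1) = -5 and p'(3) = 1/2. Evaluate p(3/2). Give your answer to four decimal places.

-7.5781

Write M_i for p''(x_i). With h_i = 1, 1 and divided differences Δ_i = 1, 13, the continuity of p' gives the tridiagonal system
  1·M_0 + 4·M_1 + 1·M_2 = 6(Δ_1 - Δ_0) = 72
Clamped end conditions give two more equations: 2h_0·M_0 + h_0·M_1 = 6(Δ_0 - p'(1)) = 36 and h_1·M_1 + 2h_1·M_2 = 6(p'(3) - Δ_1) = -75.
Solving: M_0 = 11/4, M_1 = 61/2, M_2 = -211/4.
On [1, 2], p(x) = -6 - 5·(x - 1) + 11/8·(x - 1)² + 37/8·(x - 1)³.
With (x - 1) = 1/2: p(3/2) = -485/64.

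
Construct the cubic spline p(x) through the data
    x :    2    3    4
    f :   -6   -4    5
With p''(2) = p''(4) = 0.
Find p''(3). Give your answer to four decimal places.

Let m_i = p''(x_i). Step sizes h_i = 1, 1; slopes of the chords Δ_i = (y_(i+1) - y_i)/h_i = 2, 9.
  1·m_0 + 4·m_1 + 1·m_2 = 6(Δ_1 - Δ_0) = 42
Natural end conditions: m_0 = m_2 = 0.
Solving: m_0 = 0, m_1 = 21/2, m_2 = 0.

10.5000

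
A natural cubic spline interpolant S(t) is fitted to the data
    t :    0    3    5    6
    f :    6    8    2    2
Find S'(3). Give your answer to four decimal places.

Let M_i = S''(x_i). Step sizes h_i = 3, 2, 1; slopes of the chords Δ_i = (y_(i+1) - y_i)/h_i = 2/3, -3, 0.
  3·M_0 + 10·M_1 + 2·M_2 = 6(Δ_1 - Δ_0) = -22
  2·M_1 + 6·M_2 + 1·M_3 = 6(Δ_2 - Δ_1) = 18
Natural end conditions: M_0 = M_3 = 0.
Forward elimination and back-substitution give M_0 = 0, M_1 = -3, M_2 = 4, M_3 = 0.
On [3, 5], S'(t) = b_1 + 2c_1·(t - 3) + 3d_1·(t - 3)² with b_1 = Δ_1 - h_1(2M_1 + M_2)/6 = -7/3, c_1 = M_1/2 = -3/2, d_1 = (M_2 - M_1)/(6h_1) = 7/12. So S'(3) = -7/3.

-2.3333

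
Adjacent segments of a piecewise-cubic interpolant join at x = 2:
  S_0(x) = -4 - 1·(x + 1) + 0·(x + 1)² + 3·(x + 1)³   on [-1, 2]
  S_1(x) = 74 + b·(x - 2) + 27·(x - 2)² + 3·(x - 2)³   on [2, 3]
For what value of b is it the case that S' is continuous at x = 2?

80

S_0'(x) = -1 + 0·(x + 1) + 9·(x + 1)², so S_0'(2) = 80. On the right, S_1'(2) = b, so b = 80.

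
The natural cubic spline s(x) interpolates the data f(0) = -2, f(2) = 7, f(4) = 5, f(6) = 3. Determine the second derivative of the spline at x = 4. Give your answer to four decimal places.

1.1000

With σ_i denoting the second derivative at x_i, h_i = 2, 2, 2, and Δ_i = (y_(i+1) − y_i)/h_i = 9/2, -1, -1:
  2·σ_0 + 8·σ_1 + 2·σ_2 = 6(Δ_1 - Δ_0) = -33
  2·σ_1 + 8·σ_2 + 2·σ_3 = 6(Δ_2 - Δ_1) = 0
Natural end conditions: σ_0 = σ_3 = 0.
Forward elimination and back-substitution give σ_0 = 0, σ_1 = -22/5, σ_2 = 11/10, σ_3 = 0.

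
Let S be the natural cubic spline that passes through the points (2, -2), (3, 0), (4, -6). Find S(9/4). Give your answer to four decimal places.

-1.0313

Write m_i for S''(x_i). With h_i = 1, 1 and divided differences Δ_i = 2, -6, the continuity of S' gives the tridiagonal system
  1·m_0 + 4·m_1 + 1·m_2 = 6(Δ_1 - Δ_0) = -48
Natural end conditions: m_0 = m_2 = 0.
Hence m_0 = 0, m_1 = -12, m_2 = 0.
On [2, 3], S(x) = -2 + 4·(x - 2) + 0·(x - 2)² - 2·(x - 2)³.
With (x - 2) = 1/4: S(9/4) = -33/32.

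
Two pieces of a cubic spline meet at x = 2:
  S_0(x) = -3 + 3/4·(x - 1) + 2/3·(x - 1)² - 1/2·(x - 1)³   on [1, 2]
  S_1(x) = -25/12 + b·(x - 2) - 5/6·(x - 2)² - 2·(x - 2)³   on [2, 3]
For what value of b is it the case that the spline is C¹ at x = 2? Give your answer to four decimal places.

0.5833

S_0'(x) = 3/4 + 4/3·(x - 1) - 3/2·(x - 1)², so S_0'(2) = 7/12. On the right, S_1'(2) = b, so b = 7/12.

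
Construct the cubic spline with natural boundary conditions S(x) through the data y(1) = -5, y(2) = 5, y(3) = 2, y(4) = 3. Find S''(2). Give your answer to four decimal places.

-22.4000

Let M_i = S''(x_i). Step sizes h_i = 1, 1, 1; slopes of the chords Δ_i = (y_(i+1) - y_i)/h_i = 10, -3, 1.
  1·M_0 + 4·M_1 + 1·M_2 = 6(Δ_1 - Δ_0) = -78
  1·M_1 + 4·M_2 + 1·M_3 = 6(Δ_2 - Δ_1) = 24
Natural end conditions: M_0 = M_3 = 0.
Solving the tridiagonal system: M_0 = 0, M_1 = -112/5, M_2 = 58/5, M_3 = 0.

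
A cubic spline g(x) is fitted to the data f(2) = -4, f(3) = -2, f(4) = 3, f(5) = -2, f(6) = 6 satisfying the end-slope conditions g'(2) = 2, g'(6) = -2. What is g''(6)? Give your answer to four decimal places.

-49.4286

With σ_i denoting the second derivative at x_i, h_i = 1, 1, 1, 1, and Δ_i = (y_(i+1) − y_i)/h_i = 2, 5, -5, 8:
  1·σ_0 + 4·σ_1 + 1·σ_2 = 6(Δ_1 - Δ_0) = 18
  1·σ_1 + 4·σ_2 + 1·σ_3 = 6(Δ_2 - Δ_1) = -60
  1·σ_2 + 4·σ_3 + 1·σ_4 = 6(Δ_3 - Δ_2) = 78
Clamped end conditions give two more equations: 2h_0·σ_0 + h_0·σ_1 = 6(Δ_0 - g'(2)) = 0 and h_3·σ_3 + 2h_3·σ_4 = 6(g'(6) - Δ_3) = -60.
Solving: σ_0 = -46/7, σ_1 = 92/7, σ_2 = -28, σ_3 = 272/7, σ_4 = -346/7.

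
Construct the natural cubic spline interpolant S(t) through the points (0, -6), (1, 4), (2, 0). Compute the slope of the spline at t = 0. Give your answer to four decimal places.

13.5000

With m_i denoting the second derivative at x_i, h_i = 1, 1, and Δ_i = (y_(i+1) − y_i)/h_i = 10, -4:
  1·m_0 + 4·m_1 + 1·m_2 = 6(Δ_1 - Δ_0) = -84
Natural end conditions: m_0 = m_2 = 0.
Solving the tridiagonal system: m_0 = 0, m_1 = -21, m_2 = 0.
On [0, 1], S'(t) = b_0 + 2c_0·t + 3d_0·t² with b_0 = Δ_0 - h_0(2m_0 + m_1)/6 = 27/2, c_0 = m_0/2 = 0, d_0 = (m_1 - m_0)/(6h_0) = -7/2. So S'(0) = 27/2.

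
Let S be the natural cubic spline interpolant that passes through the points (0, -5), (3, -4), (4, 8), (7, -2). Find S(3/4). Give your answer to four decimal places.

Write σ_i for S''(x_i). With h_i = 3, 1, 3 and divided differences Δ_i = 1/3, 12, -10/3, the continuity of S' gives the tridiagonal system
  3·σ_0 + 8·σ_1 + 1·σ_2 = 6(Δ_1 - Δ_0) = 70
  1·σ_1 + 8·σ_2 + 3·σ_3 = 6(Δ_2 - Δ_1) = -92
Natural end conditions: σ_0 = σ_3 = 0.
Hence σ_0 = 0, σ_1 = 652/63, σ_2 = -806/63, σ_3 = 0.
On [0, 3], S(x) = -5 - 305/63·x + 0·x² + 326/567·x³.
With x = 3/4: S(3/4) = -1879/224.

-8.3884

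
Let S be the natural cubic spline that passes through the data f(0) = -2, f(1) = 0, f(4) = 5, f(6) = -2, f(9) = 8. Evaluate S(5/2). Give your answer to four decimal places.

Let M_i = S''(x_i). Step sizes h_i = 1, 3, 2, 3; slopes of the chords Δ_i = (y_(i+1) - y_i)/h_i = 2, 5/3, -7/2, 10/3.
  1·M_0 + 8·M_1 + 3·M_2 = 6(Δ_1 - Δ_0) = -2
  3·M_1 + 10·M_2 + 2·M_3 = 6(Δ_2 - Δ_1) = -31
  2·M_2 + 10·M_3 + 3·M_4 = 6(Δ_3 - Δ_2) = 41
Natural end conditions: M_0 = M_4 = 0.
Forward elimination and back-substitution give M_0 = 0, M_1 = 164/113, M_2 = -1538/339, M_3 = 3395/678, M_4 = 0.
On [1, 4], S(t) = 0 + 842/339·(t - 1) + 82/113·(t - 1)² - 1015/3051·(t - 1)³.
With (t - 1) = 3/2: S(5/2) = 3829/904.

4.2356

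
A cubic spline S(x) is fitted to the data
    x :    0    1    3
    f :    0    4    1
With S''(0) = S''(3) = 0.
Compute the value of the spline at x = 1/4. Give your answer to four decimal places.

Let M_i = S''(x_i). Step sizes h_i = 1, 2; slopes of the chords Δ_i = (y_(i+1) - y_i)/h_i = 4, -3/2.
  1·M_0 + 6·M_1 + 2·M_2 = 6(Δ_1 - Δ_0) = -33
Natural end conditions: M_0 = M_2 = 0.
Hence M_0 = 0, M_1 = -11/2, M_2 = 0.
On [0, 1], S(x) = 0 + 59/12·x + 0·x² - 11/12·x³.
With x = 1/4: S(1/4) = 311/256.

1.2148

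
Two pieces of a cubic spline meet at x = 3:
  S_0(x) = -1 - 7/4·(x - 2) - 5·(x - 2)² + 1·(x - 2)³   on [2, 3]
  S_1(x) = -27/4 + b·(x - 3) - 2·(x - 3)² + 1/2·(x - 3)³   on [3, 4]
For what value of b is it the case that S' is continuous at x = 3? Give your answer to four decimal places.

S_0'(x) = -7/4 - 10·(x - 2) + 3·(x - 2)², so S_0'(3) = -35/4. On the right, S_1'(3) = b, so b = -35/4.

-8.7500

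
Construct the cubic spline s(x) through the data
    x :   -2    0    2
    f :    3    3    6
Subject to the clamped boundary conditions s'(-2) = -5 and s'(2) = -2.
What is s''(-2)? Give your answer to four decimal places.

With M_i denoting the second derivative at x_i, h_i = 2, 2, and Δ_i = (y_(i+1) − y_i)/h_i = 0, 3/2:
  2·M_0 + 8·M_1 + 2·M_2 = 6(Δ_1 - Δ_0) = 9
Clamped end conditions give two more equations: 2h_0·M_0 + h_0·M_1 = 6(Δ_0 - s'(-2)) = 30 and h_1·M_1 + 2h_1·M_2 = 6(s'(2) - Δ_1) = -21.
Solving the tridiagonal system: M_0 = 57/8, M_1 = 3/4, M_2 = -45/8.

7.1250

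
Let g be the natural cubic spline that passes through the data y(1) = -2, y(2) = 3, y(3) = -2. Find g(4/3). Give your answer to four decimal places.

0.4074

Write M_i for g''(x_i). With h_i = 1, 1 and divided differences Δ_i = 5, -5, the continuity of g' gives the tridiagonal system
  1·M_0 + 4·M_1 + 1·M_2 = 6(Δ_1 - Δ_0) = -60
Natural end conditions: M_0 = M_2 = 0.
Hence M_0 = 0, M_1 = -15, M_2 = 0.
On [1, 2], g(x) = -2 + 15/2·(x - 1) + 0·(x - 1)² - 5/2·(x - 1)³.
With (x - 1) = 1/3: g(4/3) = 11/27.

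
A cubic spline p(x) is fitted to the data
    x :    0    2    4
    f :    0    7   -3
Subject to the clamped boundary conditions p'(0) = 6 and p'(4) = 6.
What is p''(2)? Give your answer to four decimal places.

Write m_i for p''(x_i). With h_i = 2, 2 and divided differences Δ_i = 7/2, -5, the continuity of p' gives the tridiagonal system
  2·m_0 + 8·m_1 + 2·m_2 = 6(Δ_1 - Δ_0) = -51
Clamped end conditions give two more equations: 2h_0·m_0 + h_0·m_1 = 6(Δ_0 - p'(0)) = -15 and h_1·m_1 + 2h_1·m_2 = 6(p'(4) - Δ_1) = 66.
Hence m_0 = 21/8, m_1 = -51/4, m_2 = 183/8.

-12.7500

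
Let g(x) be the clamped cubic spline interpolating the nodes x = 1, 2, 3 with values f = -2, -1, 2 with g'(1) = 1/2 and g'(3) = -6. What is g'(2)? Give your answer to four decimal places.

Write σ_i for g''(x_i). With h_i = 1, 1 and divided differences Δ_i = 1, 3, the continuity of g' gives the tridiagonal system
  1·σ_0 + 4·σ_1 + 1·σ_2 = 6(Δ_1 - Δ_0) = 12
Clamped end conditions give two more equations: 2h_0·σ_0 + h_0·σ_1 = 6(Δ_0 - g'(1)) = 3 and h_1·σ_1 + 2h_1·σ_2 = 6(g'(3) - Δ_1) = -54.
Solving the tridiagonal system: σ_0 = -19/4, σ_1 = 25/2, σ_2 = -133/4.
On [2, 3], g'(x) = b_1 + 2c_1·(x - 2) + 3d_1·(x - 2)² with b_1 = Δ_1 - h_1(2σ_1 + σ_2)/6 = 35/8, c_1 = σ_1/2 = 25/4, d_1 = (σ_2 - σ_1)/(6h_1) = -61/8. So g'(2) = 35/8.

4.3750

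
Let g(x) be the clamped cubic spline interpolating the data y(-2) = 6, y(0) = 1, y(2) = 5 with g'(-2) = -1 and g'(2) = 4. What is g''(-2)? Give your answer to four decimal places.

Put M_i = g'' at the i-th knot. Here h = (2, 2) and Δ = (-5/2, 2), so the interior equations h_(i-1)·M_(i-1) + 2(h_(i-1)+h_i)·M_i + h_i·M_(i+1) = 6(Δ_i − Δ_(i-1)) read
  2·M_0 + 8·M_1 + 2·M_2 = 6(Δ_1 - Δ_0) = 27
Clamped end conditions give two more equations: 2h_0·M_0 + h_0·M_1 = 6(Δ_0 - g'(-2)) = -9 and h_1·M_1 + 2h_1·M_2 = 6(g'(2) - Δ_1) = 12.
Forward elimination and back-substitution give M_0 = -35/8, M_1 = 17/4, M_2 = 7/8.

-4.3750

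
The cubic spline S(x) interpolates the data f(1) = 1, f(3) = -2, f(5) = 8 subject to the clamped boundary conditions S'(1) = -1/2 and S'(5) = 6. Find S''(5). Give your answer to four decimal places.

-1.7500

Let M_i = S''(x_i). Step sizes h_i = 2, 2; slopes of the chords Δ_i = (y_(i+1) - y_i)/h_i = -3/2, 5.
  2·M_0 + 8·M_1 + 2·M_2 = 6(Δ_1 - Δ_0) = 39
Clamped end conditions give two more equations: 2h_0·M_0 + h_0·M_1 = 6(Δ_0 - S'(1)) = -6 and h_1·M_1 + 2h_1·M_2 = 6(S'(5) - Δ_1) = 6.
Solving: M_0 = -19/4, M_1 = 13/2, M_2 = -7/4.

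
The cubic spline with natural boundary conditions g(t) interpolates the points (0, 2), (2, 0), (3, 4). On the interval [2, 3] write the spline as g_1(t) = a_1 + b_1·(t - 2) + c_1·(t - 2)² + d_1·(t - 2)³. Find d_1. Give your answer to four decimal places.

-0.8333

Let M_i = g''(x_i). Step sizes h_i = 2, 1; slopes of the chords Δ_i = (y_(i+1) - y_i)/h_i = -1, 4.
  2·M_0 + 6·M_1 + 1·M_2 = 6(Δ_1 - Δ_0) = 30
Natural end conditions: M_0 = M_2 = 0.
Hence M_0 = 0, M_1 = 5, M_2 = 0.
On [2, 3], with g_1(t) = a_1 + b_1·(t - 2) + c_1·(t - 2)² + d_1·(t - 2)³: c_1 = M_1/2 = 5/2, d_1 = (M_2 - M_1)/(6h_1) = -5/6, b_1 = Δ_1 - h_1(2M_1 + M_2)/6 = 7/3.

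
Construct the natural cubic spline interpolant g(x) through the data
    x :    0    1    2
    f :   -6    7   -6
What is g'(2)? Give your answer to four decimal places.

-19.5000

Let M_i = g''(x_i). Step sizes h_i = 1, 1; slopes of the chords Δ_i = (y_(i+1) - y_i)/h_i = 13, -13.
  1·M_0 + 4·M_1 + 1·M_2 = 6(Δ_1 - Δ_0) = -156
Natural end conditions: M_0 = M_2 = 0.
Hence M_0 = 0, M_1 = -39, M_2 = 0.
On [1, 2], g'(x) = b_1 + 2c_1·(x - 1) + 3d_1·(x - 1)² with b_1 = Δ_1 - h_1(2M_1 + M_2)/6 = 0, c_1 = M_1/2 = -39/2, d_1 = (M_2 - M_1)/(6h_1) = 13/2. So g'(2) = -39/2.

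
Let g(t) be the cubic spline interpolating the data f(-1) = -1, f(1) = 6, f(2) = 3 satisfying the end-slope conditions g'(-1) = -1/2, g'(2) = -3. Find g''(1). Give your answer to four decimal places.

With m_i denoting the second derivative at x_i, h_i = 2, 1, and Δ_i = (y_(i+1) − y_i)/h_i = 7/2, -3:
  2·m_0 + 6·m_1 + 1·m_2 = 6(Δ_1 - Δ_0) = -39
Clamped end conditions give two more equations: 2h_0·m_0 + h_0·m_1 = 6(Δ_0 - g'(-1)) = 24 and h_1·m_1 + 2h_1·m_2 = 6(g'(2) - Δ_1) = 0.
Hence m_0 = 35/3, m_1 = -34/3, m_2 = 17/3.

-11.3333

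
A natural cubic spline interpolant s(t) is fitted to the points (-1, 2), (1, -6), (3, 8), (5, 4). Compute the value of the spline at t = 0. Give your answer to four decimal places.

Put σ_i = s'' at the i-th knot. Here h = (2, 2, 2) and Δ = (-4, 7, -2), so the interior equations h_(i-1)·σ_(i-1) + 2(h_(i-1)+h_i)·σ_i + h_i·σ_(i+1) = 6(Δ_i − Δ_(i-1)) read
  2·σ_0 + 8·σ_1 + 2·σ_2 = 6(Δ_1 - Δ_0) = 66
  2·σ_1 + 8·σ_2 + 2·σ_3 = 6(Δ_2 - Δ_1) = -54
Natural end conditions: σ_0 = σ_3 = 0.
Hence σ_0 = 0, σ_1 = 53/5, σ_2 = -47/5, σ_3 = 0.
On [-1, 1], s(t) = 2 - 113/15·(t + 1) + 0·(t + 1)² + 53/60·(t + 1)³.
With (t + 1) = 1: s(0) = -93/20.

-4.6500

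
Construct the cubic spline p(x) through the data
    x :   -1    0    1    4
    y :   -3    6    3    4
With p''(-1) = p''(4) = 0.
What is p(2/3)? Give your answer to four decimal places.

4.6468

With M_i denoting the second derivative at x_i, h_i = 1, 1, 3, and Δ_i = (y_(i+1) − y_i)/h_i = 9, -3, 1/3:
  1·M_0 + 4·M_1 + 1·M_2 = 6(Δ_1 - Δ_0) = -72
  1·M_1 + 8·M_2 + 3·M_3 = 6(Δ_2 - Δ_1) = 20
Natural end conditions: M_0 = M_3 = 0.
Hence M_0 = 0, M_1 = -596/31, M_2 = 152/31, M_3 = 0.
On [0, 1], p(x) = 6 + 241/93·x - 298/31·x² + 374/93·x³.
With x = 2/3: p(2/3) = 11668/2511.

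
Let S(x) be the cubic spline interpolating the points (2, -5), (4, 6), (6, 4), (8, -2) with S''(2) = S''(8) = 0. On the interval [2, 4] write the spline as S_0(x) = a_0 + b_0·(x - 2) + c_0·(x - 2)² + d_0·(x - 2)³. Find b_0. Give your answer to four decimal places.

With M_i denoting the second derivative at x_i, h_i = 2, 2, 2, and Δ_i = (y_(i+1) − y_i)/h_i = 11/2, -1, -3:
  2·M_0 + 8·M_1 + 2·M_2 = 6(Δ_1 - Δ_0) = -39
  2·M_1 + 8·M_2 + 2·M_3 = 6(Δ_2 - Δ_1) = -12
Natural end conditions: M_0 = M_3 = 0.
Forward elimination and back-substitution give M_0 = 0, M_1 = -24/5, M_2 = -3/10, M_3 = 0.
On [2, 4], with S_0(x) = a_0 + b_0·(x - 2) + c_0·(x - 2)² + d_0·(x - 2)³: c_0 = M_0/2 = 0, d_0 = (M_1 - M_0)/(6h_0) = -2/5, b_0 = Δ_0 - h_0(2M_0 + M_1)/6 = 71/10.

7.1000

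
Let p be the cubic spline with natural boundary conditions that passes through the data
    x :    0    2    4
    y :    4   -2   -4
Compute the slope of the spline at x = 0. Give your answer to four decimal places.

-3.5000

Put M_i = p'' at the i-th knot. Here h = (2, 2) and Δ = (-3, -1), so the interior equations h_(i-1)·M_(i-1) + 2(h_(i-1)+h_i)·M_i + h_i·M_(i+1) = 6(Δ_i − Δ_(i-1)) read
  2·M_0 + 8·M_1 + 2·M_2 = 6(Δ_1 - Δ_0) = 12
Natural end conditions: M_0 = M_2 = 0.
Solving: M_0 = 0, M_1 = 3/2, M_2 = 0.
On [0, 2], p'(x) = b_0 + 2c_0·x + 3d_0·x² with b_0 = Δ_0 - h_0(2M_0 + M_1)/6 = -7/2, c_0 = M_0/2 = 0, d_0 = (M_1 - M_0)/(6h_0) = 1/8. So p'(0) = -7/2.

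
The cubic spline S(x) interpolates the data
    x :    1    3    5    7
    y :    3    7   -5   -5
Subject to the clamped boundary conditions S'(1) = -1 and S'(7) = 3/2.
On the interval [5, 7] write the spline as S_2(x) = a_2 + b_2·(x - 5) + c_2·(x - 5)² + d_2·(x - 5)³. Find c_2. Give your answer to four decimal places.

With m_i denoting the second derivative at x_i, h_i = 2, 2, 2, and Δ_i = (y_(i+1) − y_i)/h_i = 2, -6, 0:
  2·m_0 + 8·m_1 + 2·m_2 = 6(Δ_1 - Δ_0) = -48
  2·m_1 + 8·m_2 + 2·m_3 = 6(Δ_2 - Δ_1) = 36
Clamped end conditions give two more equations: 2h_0·m_0 + h_0·m_1 = 6(Δ_0 - S'(1)) = 18 and h_2·m_2 + 2h_2·m_3 = 6(S'(7) - Δ_2) = 9.
Solving the tridiagonal system: m_0 = 289/30, m_1 = -154/15, m_2 = 223/30, m_3 = -22/15.
On [5, 7], with S_2(x) = a_2 + b_2·(x - 5) + c_2·(x - 5)² + d_2·(x - 5)³: c_2 = m_2/2 = 223/60, d_2 = (m_3 - m_2)/(6h_2) = -89/120, b_2 = Δ_2 - h_2(2m_2 + m_3)/6 = -67/15.

3.7167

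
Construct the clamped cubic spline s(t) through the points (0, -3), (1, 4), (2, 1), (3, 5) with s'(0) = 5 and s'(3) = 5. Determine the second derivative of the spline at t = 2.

18

With σ_i denoting the second derivative at x_i, h_i = 1, 1, 1, and Δ_i = (y_(i+1) − y_i)/h_i = 7, -3, 4:
  1·σ_0 + 4·σ_1 + 1·σ_2 = 6(Δ_1 - Δ_0) = -60
  1·σ_1 + 4·σ_2 + 1·σ_3 = 6(Δ_2 - Δ_1) = 42
Clamped end conditions give two more equations: 2h_0·σ_0 + h_0·σ_1 = 6(Δ_0 - s'(0)) = 12 and h_2·σ_2 + 2h_2·σ_3 = 6(s'(3) - Δ_2) = 6.
Solving the tridiagonal system: σ_0 = 18, σ_1 = -24, σ_2 = 18, σ_3 = -6.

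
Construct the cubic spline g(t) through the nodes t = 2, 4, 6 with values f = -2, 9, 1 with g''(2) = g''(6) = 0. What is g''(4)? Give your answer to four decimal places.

Put m_i = g'' at the i-th knot. Here h = (2, 2) and Δ = (11/2, -4), so the interior equations h_(i-1)·m_(i-1) + 2(h_(i-1)+h_i)·m_i + h_i·m_(i+1) = 6(Δ_i − Δ_(i-1)) read
  2·m_0 + 8·m_1 + 2·m_2 = 6(Δ_1 - Δ_0) = -57
Natural end conditions: m_0 = m_2 = 0.
Solving the tridiagonal system: m_0 = 0, m_1 = -57/8, m_2 = 0.

-7.1250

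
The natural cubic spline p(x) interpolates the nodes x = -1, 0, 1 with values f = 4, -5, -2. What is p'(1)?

Write σ_i for p''(x_i). With h_i = 1, 1 and divided differences Δ_i = -9, 3, the continuity of p' gives the tridiagonal system
  1·σ_0 + 4·σ_1 + 1·σ_2 = 6(Δ_1 - Δ_0) = 72
Natural end conditions: σ_0 = σ_2 = 0.
Solving the tridiagonal system: σ_0 = 0, σ_1 = 18, σ_2 = 0.
On [0, 1], p'(x) = b_1 + 2c_1·x + 3d_1·x² with b_1 = Δ_1 - h_1(2σ_1 + σ_2)/6 = -3, c_1 = σ_1/2 = 9, d_1 = (σ_2 - σ_1)/(6h_1) = -3. So p'(1) = 6.

6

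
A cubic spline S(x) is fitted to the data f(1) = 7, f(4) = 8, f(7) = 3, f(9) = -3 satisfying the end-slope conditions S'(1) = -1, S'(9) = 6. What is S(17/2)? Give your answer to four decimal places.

-4.2780

Write M_i for S''(x_i). With h_i = 3, 3, 2 and divided differences Δ_i = 1/3, -5/3, -3, the continuity of S' gives the tridiagonal system
  3·M_0 + 12·M_1 + 3·M_2 = 6(Δ_1 - Δ_0) = -12
  3·M_1 + 10·M_2 + 2·M_3 = 6(Δ_2 - Δ_1) = -8
Clamped end conditions give two more equations: 2h_0·M_0 + h_0·M_1 = 6(Δ_0 - S'(1)) = 8 and h_2·M_2 + 2h_2·M_3 = 6(S'(9) - Δ_2) = 54.
Hence M_0 = 89/57, M_1 = -26/57, M_2 = -71/19, M_3 = 292/19.
On [7, 9], S(x) = 3 - 107/19·(x - 7) - 71/38·(x - 7)² + 121/76·(x - 7)³.
With (x - 7) = 3/2: S(17/2) = -2601/608.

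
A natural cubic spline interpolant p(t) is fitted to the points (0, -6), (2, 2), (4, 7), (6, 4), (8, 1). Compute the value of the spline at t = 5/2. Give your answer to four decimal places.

With σ_i denoting the second derivative at x_i, h_i = 2, 2, 2, 2, and Δ_i = (y_(i+1) − y_i)/h_i = 4, 5/2, -3/2, -3/2:
  2·σ_0 + 8·σ_1 + 2·σ_2 = 6(Δ_1 - Δ_0) = -9
  2·σ_1 + 8·σ_2 + 2·σ_3 = 6(Δ_2 - Δ_1) = -24
  2·σ_2 + 8·σ_3 + 2·σ_4 = 6(Δ_3 - Δ_2) = 0
Natural end conditions: σ_0 = σ_4 = 0.
Solving the tridiagonal system: σ_0 = 0, σ_1 = -39/112, σ_2 = -87/28, σ_3 = 87/112, σ_4 = 0.
On [2, 4], p(t) = 2 + 211/56·(t - 2) - 39/224·(t - 2)² - 103/448·(t - 2)³.
With (t - 2) = 1/2: p(5/2) = 13661/3584.

3.8117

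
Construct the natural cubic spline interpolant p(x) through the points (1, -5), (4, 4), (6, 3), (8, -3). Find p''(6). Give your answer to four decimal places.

-1.4211

Put m_i = p'' at the i-th knot. Here h = (3, 2, 2) and Δ = (3, -1/2, -3), so the interior equations h_(i-1)·m_(i-1) + 2(h_(i-1)+h_i)·m_i + h_i·m_(i+1) = 6(Δ_i − Δ_(i-1)) read
  3·m_0 + 10·m_1 + 2·m_2 = 6(Δ_1 - Δ_0) = -21
  2·m_1 + 8·m_2 + 2·m_3 = 6(Δ_2 - Δ_1) = -15
Natural end conditions: m_0 = m_3 = 0.
Forward elimination and back-substitution give m_0 = 0, m_1 = -69/38, m_2 = -27/19, m_3 = 0.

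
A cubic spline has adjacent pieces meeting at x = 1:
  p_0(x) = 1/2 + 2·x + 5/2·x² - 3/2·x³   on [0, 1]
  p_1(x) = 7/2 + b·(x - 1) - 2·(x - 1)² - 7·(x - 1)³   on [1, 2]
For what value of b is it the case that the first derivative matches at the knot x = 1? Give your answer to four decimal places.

p_0'(x) = 2 + 5·x - 9/2·x², so p_0'(1) = 5/2. On the right, p_1'(1) = b, so b = 5/2.

2.5000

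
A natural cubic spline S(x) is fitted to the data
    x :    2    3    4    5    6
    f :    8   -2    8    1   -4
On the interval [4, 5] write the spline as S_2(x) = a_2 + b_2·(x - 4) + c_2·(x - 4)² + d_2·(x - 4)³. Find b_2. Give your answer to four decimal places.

Write σ_i for S''(x_i). With h_i = 1, 1, 1, 1 and divided differences Δ_i = -10, 10, -7, -5, the continuity of S' gives the tridiagonal system
  1·σ_0 + 4·σ_1 + 1·σ_2 = 6(Δ_1 - Δ_0) = 120
  1·σ_1 + 4·σ_2 + 1·σ_3 = 6(Δ_2 - Δ_1) = -102
  1·σ_2 + 4·σ_3 + 1·σ_4 = 6(Δ_3 - Δ_2) = 12
Natural end conditions: σ_0 = σ_4 = 0.
Solving: σ_0 = 0, σ_1 = 555/14, σ_2 = -270/7, σ_3 = 177/14, σ_4 = 0.
On [4, 5], with S_2(x) = a_2 + b_2·(x - 4) + c_2·(x - 4)² + d_2·(x - 4)³: c_2 = σ_2/2 = -135/7, d_2 = (σ_3 - σ_2)/(6h_2) = 239/28, b_2 = Δ_2 - h_2(2σ_2 + σ_3)/6 = 15/4.

3.7500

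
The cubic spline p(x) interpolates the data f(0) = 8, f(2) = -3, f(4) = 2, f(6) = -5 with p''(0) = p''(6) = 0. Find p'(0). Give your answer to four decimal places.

-8.0333

Write σ_i for p''(x_i). With h_i = 2, 2, 2 and divided differences Δ_i = -11/2, 5/2, -7/2, the continuity of p' gives the tridiagonal system
  2·σ_0 + 8·σ_1 + 2·σ_2 = 6(Δ_1 - Δ_0) = 48
  2·σ_1 + 8·σ_2 + 2·σ_3 = 6(Δ_2 - Δ_1) = -36
Natural end conditions: σ_0 = σ_3 = 0.
Solving: σ_0 = 0, σ_1 = 38/5, σ_2 = -32/5, σ_3 = 0.
On [0, 2], p'(x) = b_0 + 2c_0·x + 3d_0·x² with b_0 = Δ_0 - h_0(2σ_0 + σ_1)/6 = -241/30, c_0 = σ_0/2 = 0, d_0 = (σ_1 - σ_0)/(6h_0) = 19/30. So p'(0) = -241/30.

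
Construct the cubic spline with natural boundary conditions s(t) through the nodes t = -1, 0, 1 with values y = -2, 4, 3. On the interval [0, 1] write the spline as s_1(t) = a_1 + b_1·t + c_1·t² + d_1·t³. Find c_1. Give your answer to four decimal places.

Write M_i for s''(x_i). With h_i = 1, 1 and divided differences Δ_i = 6, -1, the continuity of s' gives the tridiagonal system
  1·M_0 + 4·M_1 + 1·M_2 = 6(Δ_1 - Δ_0) = -42
Natural end conditions: M_0 = M_2 = 0.
Forward elimination and back-substitution give M_0 = 0, M_1 = -21/2, M_2 = 0.
On [0, 1], with s_1(t) = a_1 + b_1·t + c_1·t² + d_1·t³: c_1 = M_1/2 = -21/4, d_1 = (M_2 - M_1)/(6h_1) = 7/4, b_1 = Δ_1 - h_1(2M_1 + M_2)/6 = 5/2.

-5.2500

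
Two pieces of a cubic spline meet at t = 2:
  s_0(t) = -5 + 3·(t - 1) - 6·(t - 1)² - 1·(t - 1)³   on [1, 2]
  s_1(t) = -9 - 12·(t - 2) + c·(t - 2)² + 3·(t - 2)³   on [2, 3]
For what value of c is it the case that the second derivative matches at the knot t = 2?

s_0''(t) = -12 - 6·(t - 1), so s_0''(2) = -18. On the right, s_1''(2) = 2c, so c = -9.

-9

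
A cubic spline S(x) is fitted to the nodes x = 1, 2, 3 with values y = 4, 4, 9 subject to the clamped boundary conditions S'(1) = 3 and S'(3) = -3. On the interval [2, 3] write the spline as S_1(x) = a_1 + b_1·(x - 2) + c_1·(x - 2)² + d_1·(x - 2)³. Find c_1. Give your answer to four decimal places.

10.5000

With σ_i denoting the second derivative at x_i, h_i = 1, 1, and Δ_i = (y_(i+1) − y_i)/h_i = 0, 5:
  1·σ_0 + 4·σ_1 + 1·σ_2 = 6(Δ_1 - Δ_0) = 30
Clamped end conditions give two more equations: 2h_0·σ_0 + h_0·σ_1 = 6(Δ_0 - S'(1)) = -18 and h_1·σ_1 + 2h_1·σ_2 = 6(S'(3) - Δ_1) = -48.
Forward elimination and back-substitution give σ_0 = -39/2, σ_1 = 21, σ_2 = -69/2.
On [2, 3], with S_1(x) = a_1 + b_1·(x - 2) + c_1·(x - 2)² + d_1·(x - 2)³: c_1 = σ_1/2 = 21/2, d_1 = (σ_2 - σ_1)/(6h_1) = -37/4, b_1 = Δ_1 - h_1(2σ_1 + σ_2)/6 = 15/4.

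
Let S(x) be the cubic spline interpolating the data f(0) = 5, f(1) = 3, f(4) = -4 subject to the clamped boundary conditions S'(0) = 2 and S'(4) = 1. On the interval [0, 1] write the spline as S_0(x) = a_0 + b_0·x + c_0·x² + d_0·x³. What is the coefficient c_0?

With M_i denoting the second derivative at x_i, h_i = 1, 3, and Δ_i = (y_(i+1) − y_i)/h_i = -2, -7/3:
  1·M_0 + 8·M_1 + 3·M_2 = 6(Δ_1 - Δ_0) = -2
Clamped end conditions give two more equations: 2h_0·M_0 + h_0·M_1 = 6(Δ_0 - S'(0)) = -24 and h_1·M_1 + 2h_1·M_2 = 6(S'(4) - Δ_1) = 20.
Solving the tridiagonal system: M_0 = -12, M_1 = 0, M_2 = 10/3.
On [0, 1], with S_0(x) = a_0 + b_0·x + c_0·x² + d_0·x³: c_0 = M_0/2 = -6, d_0 = (M_1 - M_0)/(6h_0) = 2, b_0 = Δ_0 - h_0(2M_0 + M_1)/6 = 2.

-6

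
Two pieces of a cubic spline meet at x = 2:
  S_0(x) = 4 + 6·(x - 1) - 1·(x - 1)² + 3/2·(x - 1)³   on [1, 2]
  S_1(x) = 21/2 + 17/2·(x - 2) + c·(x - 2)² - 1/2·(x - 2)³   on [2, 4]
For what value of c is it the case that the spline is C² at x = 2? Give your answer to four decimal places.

3.5000

S_0''(x) = -2 + 9·(x - 1), so S_0''(2) = 7. On the right, S_1''(2) = 2c, so c = 7/2.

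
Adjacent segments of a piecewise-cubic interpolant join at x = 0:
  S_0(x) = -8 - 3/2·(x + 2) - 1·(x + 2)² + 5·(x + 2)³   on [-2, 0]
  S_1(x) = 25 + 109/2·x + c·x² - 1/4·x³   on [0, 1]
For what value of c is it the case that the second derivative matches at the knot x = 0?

S_0''(x) = -2 + 30·(x + 2), so S_0''(0) = 58. On the right, S_1''(0) = 2c, so c = 29.

29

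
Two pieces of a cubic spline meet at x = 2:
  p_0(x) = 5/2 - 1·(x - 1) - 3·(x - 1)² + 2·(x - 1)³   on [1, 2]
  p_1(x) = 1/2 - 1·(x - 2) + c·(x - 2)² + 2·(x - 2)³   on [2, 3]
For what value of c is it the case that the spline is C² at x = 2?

3

p_0''(x) = -6 + 12·(x - 1), so p_0''(2) = 6. On the right, p_1''(2) = 2c, so c = 3.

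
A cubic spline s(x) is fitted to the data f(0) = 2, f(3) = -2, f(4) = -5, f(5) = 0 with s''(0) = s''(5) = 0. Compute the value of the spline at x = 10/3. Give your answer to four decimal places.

Put M_i = s'' at the i-th knot. Here h = (3, 1, 1) and Δ = (-4/3, -3, 5), so the interior equations h_(i-1)·M_(i-1) + 2(h_(i-1)+h_i)·M_i + h_i·M_(i+1) = 6(Δ_i − Δ_(i-1)) read
  3·M_0 + 8·M_1 + 1·M_2 = 6(Δ_1 - Δ_0) = -10
  1·M_1 + 4·M_2 + 1·M_3 = 6(Δ_2 - Δ_1) = 48
Natural end conditions: M_0 = M_3 = 0.
Forward elimination and back-substitution give M_0 = 0, M_1 = -88/31, M_2 = 394/31, M_3 = 0.
On [3, 4], s(x) = -2 - 388/93·(x - 3) - 44/31·(x - 3)² + 241/93·(x - 3)³.
With (x - 3) = 1/3: s(10/3) = -8669/2511.

-3.4524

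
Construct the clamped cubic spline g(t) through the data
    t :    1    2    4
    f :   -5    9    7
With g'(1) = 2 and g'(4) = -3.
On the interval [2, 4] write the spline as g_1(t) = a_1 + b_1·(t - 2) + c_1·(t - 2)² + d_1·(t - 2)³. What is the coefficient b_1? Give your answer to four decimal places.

13.3333

Let M_i = g''(x_i). Step sizes h_i = 1, 2; slopes of the chords Δ_i = (y_(i+1) - y_i)/h_i = 14, -1.
  1·M_0 + 6·M_1 + 2·M_2 = 6(Δ_1 - Δ_0) = -90
Clamped end conditions give two more equations: 2h_0·M_0 + h_0·M_1 = 6(Δ_0 - g'(1)) = 72 and h_1·M_1 + 2h_1·M_2 = 6(g'(4) - Δ_1) = -12.
Forward elimination and back-substitution give M_0 = 148/3, M_1 = -80/3, M_2 = 31/3.
On [2, 4], with g_1(t) = a_1 + b_1·(t - 2) + c_1·(t - 2)² + d_1·(t - 2)³: c_1 = M_1/2 = -40/3, d_1 = (M_2 - M_1)/(6h_1) = 37/12, b_1 = Δ_1 - h_1(2M_1 + M_2)/6 = 40/3.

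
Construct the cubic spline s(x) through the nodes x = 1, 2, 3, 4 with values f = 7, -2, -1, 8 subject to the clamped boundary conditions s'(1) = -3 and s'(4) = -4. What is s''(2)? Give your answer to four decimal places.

16.5333

Put M_i = s'' at the i-th knot. Here h = (1, 1, 1) and Δ = (-9, 1, 9), so the interior equations h_(i-1)·M_(i-1) + 2(h_(i-1)+h_i)·M_i + h_i·M_(i+1) = 6(Δ_i − Δ_(i-1)) read
  1·M_0 + 4·M_1 + 1·M_2 = 6(Δ_1 - Δ_0) = 60
  1·M_1 + 4·M_2 + 1·M_3 = 6(Δ_2 - Δ_1) = 48
Clamped end conditions give two more equations: 2h_0·M_0 + h_0·M_1 = 6(Δ_0 - s'(1)) = -36 and h_2·M_2 + 2h_2·M_3 = 6(s'(4) - Δ_2) = -78.
Solving: M_0 = -394/15, M_1 = 248/15, M_2 = 302/15, M_3 = -736/15.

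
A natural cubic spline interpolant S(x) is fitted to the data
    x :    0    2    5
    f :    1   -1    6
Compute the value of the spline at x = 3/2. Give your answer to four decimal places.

Let M_i = S''(x_i). Step sizes h_i = 2, 3; slopes of the chords Δ_i = (y_(i+1) - y_i)/h_i = -1, 7/3.
  2·M_0 + 10·M_1 + 3·M_2 = 6(Δ_1 - Δ_0) = 20
Natural end conditions: M_0 = M_2 = 0.
Solving the tridiagonal system: M_0 = 0, M_1 = 2, M_2 = 0.
On [0, 2], S(x) = 1 - 5/3·x + 0·x² + 1/6·x³.
With x = 3/2: S(3/2) = -15/16.

-0.9375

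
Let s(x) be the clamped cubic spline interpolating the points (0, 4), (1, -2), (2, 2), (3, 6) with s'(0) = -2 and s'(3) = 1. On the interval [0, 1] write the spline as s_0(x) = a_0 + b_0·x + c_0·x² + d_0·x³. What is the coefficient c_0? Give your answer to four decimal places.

-11.4000

Let m_i = s''(x_i). Step sizes h_i = 1, 1, 1; slopes of the chords Δ_i = (y_(i+1) - y_i)/h_i = -6, 4, 4.
  1·m_0 + 4·m_1 + 1·m_2 = 6(Δ_1 - Δ_0) = 60
  1·m_1 + 4·m_2 + 1·m_3 = 6(Δ_2 - Δ_1) = 0
Clamped end conditions give two more equations: 2h_0·m_0 + h_0·m_1 = 6(Δ_0 - s'(0)) = -24 and h_2·m_2 + 2h_2·m_3 = 6(s'(3) - Δ_2) = -18.
Hence m_0 = -114/5, m_1 = 108/5, m_2 = -18/5, m_3 = -36/5.
On [0, 1], with s_0(x) = a_0 + b_0·x + c_0·x² + d_0·x³: c_0 = m_0/2 = -57/5, d_0 = (m_1 - m_0)/(6h_0) = 37/5, b_0 = Δ_0 - h_0(2m_0 + m_1)/6 = -2.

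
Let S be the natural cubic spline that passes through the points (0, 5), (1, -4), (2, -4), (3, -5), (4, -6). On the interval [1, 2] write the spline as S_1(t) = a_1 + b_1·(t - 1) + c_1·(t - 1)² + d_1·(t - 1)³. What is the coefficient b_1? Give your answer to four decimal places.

-4.0357

Write m_i for S''(x_i). With h_i = 1, 1, 1, 1 and divided differences Δ_i = -9, 0, -1, -1, the continuity of S' gives the tridiagonal system
  1·m_0 + 4·m_1 + 1·m_2 = 6(Δ_1 - Δ_0) = 54
  1·m_1 + 4·m_2 + 1·m_3 = 6(Δ_2 - Δ_1) = -6
  1·m_2 + 4·m_3 + 1·m_4 = 6(Δ_3 - Δ_2) = 0
Natural end conditions: m_0 = m_4 = 0.
Hence m_0 = 0, m_1 = 417/28, m_2 = -39/7, m_3 = 39/28, m_4 = 0.
On [1, 2], with S_1(t) = a_1 + b_1·(t - 1) + c_1·(t - 1)² + d_1·(t - 1)³: c_1 = m_1/2 = 417/56, d_1 = (m_2 - m_1)/(6h_1) = -191/56, b_1 = Δ_1 - h_1(2m_1 + m_2)/6 = -113/28.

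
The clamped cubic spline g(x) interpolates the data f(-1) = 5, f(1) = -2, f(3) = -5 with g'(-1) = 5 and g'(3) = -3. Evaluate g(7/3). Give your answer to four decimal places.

Write m_i for g''(x_i). With h_i = 2, 2 and divided differences Δ_i = -7/2, -3/2, the continuity of g' gives the tridiagonal system
  2·m_0 + 8·m_1 + 2·m_2 = 6(Δ_1 - Δ_0) = 12
Clamped end conditions give two more equations: 2h_0·m_0 + h_0·m_1 = 6(Δ_0 - g'(-1)) = -51 and h_1·m_1 + 2h_1·m_2 = 6(g'(3) - Δ_1) = -9.
Solving: m_0 = -65/4, m_1 = 7, m_2 = -23/4.
On [1, 3], g(x) = -2 - 17/4·(x - 1) + 7/2·(x - 1)² - 17/16·(x - 1)³.
With (x - 1) = 4/3: g(7/3) = -107/27.

-3.9630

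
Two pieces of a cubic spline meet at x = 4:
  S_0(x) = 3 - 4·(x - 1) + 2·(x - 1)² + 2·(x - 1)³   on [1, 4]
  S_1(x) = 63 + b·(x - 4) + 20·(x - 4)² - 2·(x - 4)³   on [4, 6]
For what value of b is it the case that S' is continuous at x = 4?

62

S_0'(x) = -4 + 4·(x - 1) + 6·(x - 1)², so S_0'(4) = 62. On the right, S_1'(4) = b, so b = 62.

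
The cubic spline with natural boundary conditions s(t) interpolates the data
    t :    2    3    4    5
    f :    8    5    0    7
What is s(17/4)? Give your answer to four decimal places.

With σ_i denoting the second derivative at x_i, h_i = 1, 1, 1, and Δ_i = (y_(i+1) − y_i)/h_i = -3, -5, 7:
  1·σ_0 + 4·σ_1 + 1·σ_2 = 6(Δ_1 - Δ_0) = -12
  1·σ_1 + 4·σ_2 + 1·σ_3 = 6(Δ_2 - Δ_1) = 72
Natural end conditions: σ_0 = σ_3 = 0.
Solving the tridiagonal system: σ_0 = 0, σ_1 = -8, σ_2 = 20, σ_3 = 0.
On [4, 5], s(t) = 0 + 1/3·(t - 4) + 10·(t - 4)² - 10/3·(t - 4)³.
With (t - 4) = 1/4: s(17/4) = 21/32.

0.6563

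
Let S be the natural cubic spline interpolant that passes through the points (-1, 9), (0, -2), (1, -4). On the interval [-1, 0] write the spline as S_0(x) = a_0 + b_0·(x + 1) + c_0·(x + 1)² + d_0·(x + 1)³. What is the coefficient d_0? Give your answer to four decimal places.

Put M_i = S'' at the i-th knot. Here h = (1, 1) and Δ = (-11, -2), so the interior equations h_(i-1)·M_(i-1) + 2(h_(i-1)+h_i)·M_i + h_i·M_(i+1) = 6(Δ_i − Δ_(i-1)) read
  1·M_0 + 4·M_1 + 1·M_2 = 6(Δ_1 - Δ_0) = 54
Natural end conditions: M_0 = M_2 = 0.
Solving: M_0 = 0, M_1 = 27/2, M_2 = 0.
On [-1, 0], with S_0(x) = a_0 + b_0·(x + 1) + c_0·(x + 1)² + d_0·(x + 1)³: c_0 = M_0/2 = 0, d_0 = (M_1 - M_0)/(6h_0) = 9/4, b_0 = Δ_0 - h_0(2M_0 + M_1)/6 = -53/4.

2.2500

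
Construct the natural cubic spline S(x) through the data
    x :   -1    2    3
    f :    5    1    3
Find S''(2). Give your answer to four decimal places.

2.5000

Put M_i = S'' at the i-th knot. Here h = (3, 1) and Δ = (-4/3, 2), so the interior equations h_(i-1)·M_(i-1) + 2(h_(i-1)+h_i)·M_i + h_i·M_(i+1) = 6(Δ_i − Δ_(i-1)) read
  3·M_0 + 8·M_1 + 1·M_2 = 6(Δ_1 - Δ_0) = 20
Natural end conditions: M_0 = M_2 = 0.
Forward elimination and back-substitution give M_0 = 0, M_1 = 5/2, M_2 = 0.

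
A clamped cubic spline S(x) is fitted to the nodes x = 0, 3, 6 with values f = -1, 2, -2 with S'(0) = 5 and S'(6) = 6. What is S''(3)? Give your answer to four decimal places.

Let M_i = S''(x_i). Step sizes h_i = 3, 3; slopes of the chords Δ_i = (y_(i+1) - y_i)/h_i = 1, -4/3.
  3·M_0 + 12·M_1 + 3·M_2 = 6(Δ_1 - Δ_0) = -14
Clamped end conditions give two more equations: 2h_0·M_0 + h_0·M_1 = 6(Δ_0 - S'(0)) = -24 and h_1·M_1 + 2h_1·M_2 = 6(S'(6) - Δ_1) = 44.
Hence M_0 = -8/3, M_1 = -8/3, M_2 = 26/3.

-2.6667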